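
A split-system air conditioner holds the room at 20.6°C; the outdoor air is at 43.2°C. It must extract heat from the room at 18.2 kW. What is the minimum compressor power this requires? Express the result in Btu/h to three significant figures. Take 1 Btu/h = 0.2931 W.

4780 Btu/h

In absolute terms T_C = 293.75 K and T_H = 316.35 K, so ΔT = 22.60 K.
COP_Carnot = T_C/ΔT = 293.75/22.60 = 13.00.
Ẇ_min = Q̇/COP_Carnot = 18.20/13.00 = 1.400 kW = 4777 Btu/h.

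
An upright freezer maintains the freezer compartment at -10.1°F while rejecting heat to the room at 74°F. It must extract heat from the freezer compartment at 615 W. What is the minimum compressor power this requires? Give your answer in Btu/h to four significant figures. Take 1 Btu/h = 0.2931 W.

In absolute terms T_C = 249.76 K and T_H = 296.48 K, so ΔT = 46.72 K.
COP_Carnot = T_C/ΔT = 249.76/46.72 = 5.346.
Ẇ_min = Q̇/COP_Carnot = 615.0/5.346 = 115.0 W = 392.5 Btu/h.

392.5 Btu/h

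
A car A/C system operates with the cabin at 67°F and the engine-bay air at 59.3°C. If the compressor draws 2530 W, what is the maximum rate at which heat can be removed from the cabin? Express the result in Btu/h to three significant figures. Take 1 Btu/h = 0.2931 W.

In absolute terms T_C = 292.59 K and T_H = 332.45 K, so ΔT = 39.86 K.
COP_Carnot = T_C/ΔT = 292.59/39.86 = 7.341.
Q̇_max = COP_Carnot × Ẇ = 7.341 × 2530 W = 18570 W = 63370 Btu/h.

63400 Btu/h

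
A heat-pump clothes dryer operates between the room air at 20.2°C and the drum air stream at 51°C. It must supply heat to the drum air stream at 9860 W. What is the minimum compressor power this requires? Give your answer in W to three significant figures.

937 W

In absolute terms T_C = 293.35 K and T_H = 324.15 K, so ΔT = 30.80 K.
COP_Carnot = T_H/ΔT = 324.15/30.80 = 10.52.
Ẇ_min = Q̇/COP_Carnot = 9860/10.52 = 936.9 W.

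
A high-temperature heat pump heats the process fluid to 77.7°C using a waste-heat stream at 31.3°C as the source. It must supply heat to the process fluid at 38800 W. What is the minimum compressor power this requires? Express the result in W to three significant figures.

5130 W

In absolute terms T_C = 304.45 K and T_H = 350.85 K, so ΔT = 46.40 K.
COP_Carnot = T_H/ΔT = 350.85/46.40 = 7.561.
Ẇ_min = Q̇/COP_Carnot = 38800/7.561 = 5131 W.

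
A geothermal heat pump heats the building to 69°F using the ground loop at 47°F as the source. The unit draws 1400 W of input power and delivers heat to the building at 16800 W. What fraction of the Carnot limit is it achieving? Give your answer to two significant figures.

COP_actual = Q̇_H/Ẇ = 16800/1400 = 12.00.
In absolute terms T_C = 281.48 K and T_H = 293.71 K, so ΔT = 12.22 K.
COP_Carnot = T_H/ΔT = 293.71/12.22 = 24.03.
η_II = COP_actual/COP_Carnot = 12.00/24.03 = 0.4994.

0.50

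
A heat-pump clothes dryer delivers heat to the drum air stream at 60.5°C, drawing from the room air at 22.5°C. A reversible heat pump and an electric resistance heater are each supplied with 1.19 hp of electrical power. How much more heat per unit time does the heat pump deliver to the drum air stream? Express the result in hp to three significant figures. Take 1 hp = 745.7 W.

In absolute terms T_C = 295.65 K and T_H = 333.65 K, so ΔT = 38.00 K.
COP_Carnot = T_H/ΔT = 333.65/38.00 = 8.780.
The heat pump delivers Q̇_H = COP × Ẇ = 10.45 hp; the resistance heater delivers Ẇ = 1.190 hp.
Extra = (COP − 1)·Ẇ = 9.259 hp.

9.26 hp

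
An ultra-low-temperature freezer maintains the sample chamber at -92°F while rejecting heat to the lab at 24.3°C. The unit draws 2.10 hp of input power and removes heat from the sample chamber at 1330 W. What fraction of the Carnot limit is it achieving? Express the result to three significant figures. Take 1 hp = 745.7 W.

Converting, Q̇_C = 1330 W = 1.784 hp, so COP_actual = Q̇_C/Ẇ = 1.784/2.100 = 0.8493.
In absolute terms T_C = 204.26 K and T_H = 297.45 K, so ΔT = 93.19 K.
COP_Carnot = T_C/ΔT = 204.26/93.19 = 2.192.
η_II = COP_actual/COP_Carnot = 0.8493/2.192 = 0.3875.

0.387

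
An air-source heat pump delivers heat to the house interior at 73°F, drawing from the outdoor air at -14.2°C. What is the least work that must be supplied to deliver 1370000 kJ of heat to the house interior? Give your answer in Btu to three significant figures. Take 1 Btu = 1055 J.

In absolute terms T_C = 258.95 K and T_H = 295.93 K, so ΔT = 36.98 K.
The reversible limit is COP_HP = T_H/ΔT = 8.003, so W_min = Q_H/COP = Q_H·ΔT/T_H.
W_min = 1370000 × 36.98/295.93 = 171200 kJ = 162300 Btu.

162000 Btu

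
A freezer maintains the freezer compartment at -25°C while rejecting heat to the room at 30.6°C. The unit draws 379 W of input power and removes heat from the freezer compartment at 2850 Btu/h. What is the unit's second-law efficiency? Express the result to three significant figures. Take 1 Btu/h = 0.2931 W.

0.494

Converting, Q̇_C = 2850 Btu/h = 835.3 W, so COP_actual = Q̇_C/Ẇ = 835.3/379.0 = 2.204.
In absolute terms T_C = 248.15 K and T_H = 303.75 K, so ΔT = 55.60 K.
COP_Carnot = T_C/ΔT = 248.15/55.60 = 4.463.
η_II = COP_actual/COP_Carnot = 2.204/4.463 = 0.4938.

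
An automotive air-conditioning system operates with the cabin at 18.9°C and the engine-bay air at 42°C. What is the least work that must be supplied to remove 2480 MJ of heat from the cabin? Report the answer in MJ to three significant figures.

In absolute terms T_C = 292.05 K and T_H = 315.15 K, so ΔT = 23.10 K.
The reversible limit is COP_R = T_C/ΔT = 12.64, so W_min = Q_C/COP = Q_C·ΔT/T_C.
W_min = 2480 × 23.10/292.05 = 196.2 MJ.

196 MJ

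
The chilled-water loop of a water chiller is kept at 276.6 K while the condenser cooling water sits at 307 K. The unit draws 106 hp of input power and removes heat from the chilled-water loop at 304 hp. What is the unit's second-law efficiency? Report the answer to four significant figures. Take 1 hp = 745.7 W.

COP_actual = Q̇_C/Ẇ = 304.0/106.0 = 2.868.
The reservoir spacing is ΔT = 307 − 276.6 = 30.40 K.
COP_Carnot = T_C/ΔT = 276.60/30.40 = 9.099.
η_II = COP_actual/COP_Carnot = 2.868/9.099 = 0.3152.

0.3152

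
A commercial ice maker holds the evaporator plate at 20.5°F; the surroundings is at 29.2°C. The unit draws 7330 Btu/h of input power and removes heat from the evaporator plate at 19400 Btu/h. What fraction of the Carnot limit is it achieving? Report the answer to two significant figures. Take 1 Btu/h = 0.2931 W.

0.35

COP_actual = Q̇_C/Ẇ = 19400/7330 = 2.647.
In absolute terms T_C = 266.76 K and T_H = 302.35 K, so ΔT = 35.59 K.
COP_Carnot = T_C/ΔT = 266.76/35.59 = 7.496.
η_II = COP_actual/COP_Carnot = 2.647/7.496 = 0.3531.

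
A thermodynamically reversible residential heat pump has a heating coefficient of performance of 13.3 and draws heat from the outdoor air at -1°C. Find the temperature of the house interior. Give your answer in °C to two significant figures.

COP_HP = T_H/(T_H − T_C) rearranges to T_H = COP·T_C/(COP − 1).
With T_C = 272.15 K, T_H = 13.3 × 272.15/12.30 = 294.28 K.
Converting, 294.28 K = 21.13°C.

21 °C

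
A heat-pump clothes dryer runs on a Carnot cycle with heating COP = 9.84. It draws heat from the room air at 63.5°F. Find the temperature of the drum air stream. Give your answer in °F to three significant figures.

123 °F

COP_HP = T_H/(T_H − T_C) rearranges to T_H = COP·T_C/(COP − 1).
With T_C = 290.65 K, T_H = 9.84 × 290.65/8.840 = 323.53 K.
Converting, 323.53 K = 122.68°F.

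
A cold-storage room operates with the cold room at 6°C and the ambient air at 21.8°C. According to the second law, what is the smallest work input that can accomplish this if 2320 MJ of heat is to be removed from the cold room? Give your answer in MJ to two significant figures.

In absolute terms T_C = 279.15 K and T_H = 294.95 K, so ΔT = 15.80 K.
The reversible limit is COP_R = T_C/ΔT = 17.67, so W_min = Q_C/COP = Q_C·ΔT/T_C.
W_min = 2320 × 15.80/279.15 = 131.3 MJ.

130 MJ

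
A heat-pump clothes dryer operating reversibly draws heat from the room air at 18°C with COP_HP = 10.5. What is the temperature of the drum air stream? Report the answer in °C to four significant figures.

48.65 °C

COP_HP = T_H/(T_H − T_C) rearranges to T_H = COP·T_C/(COP − 1).
With T_C = 291.15 K, T_H = 10.5 × 291.15/9.500 = 321.80 K.
Converting, 321.80 K = 48.65°C.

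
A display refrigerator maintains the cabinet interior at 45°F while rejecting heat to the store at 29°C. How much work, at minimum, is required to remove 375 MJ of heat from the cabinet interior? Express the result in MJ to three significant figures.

In absolute terms T_C = 280.37 K and T_H = 302.15 K, so ΔT = 21.78 K.
The reversible limit is COP_R = T_C/ΔT = 12.87, so W_min = Q_C/COP = Q_C·ΔT/T_C.
W_min = 375.0 × 21.78/280.37 = 29.13 MJ.

29.1 MJ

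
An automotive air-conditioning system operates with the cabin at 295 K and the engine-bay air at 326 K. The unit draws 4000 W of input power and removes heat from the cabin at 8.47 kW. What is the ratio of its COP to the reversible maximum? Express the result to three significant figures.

0.223

Converting, Q̇_C = 8.470 kW = 8470 W, so COP_actual = Q̇_C/Ẇ = 8470/4000 = 2.118.
The reservoir spacing is ΔT = 326 − 295 = 31.00 K.
COP_Carnot = T_C/ΔT = 295.00/31.00 = 9.516.
η_II = COP_actual/COP_Carnot = 2.118/9.516 = 0.2225.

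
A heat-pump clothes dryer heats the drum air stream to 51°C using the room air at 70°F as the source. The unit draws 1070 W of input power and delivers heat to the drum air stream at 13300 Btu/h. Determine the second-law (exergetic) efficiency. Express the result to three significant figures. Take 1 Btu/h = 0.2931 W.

Converting, Q̇_H = 13300 Btu/h = 3898 W, so COP_actual = Q̇_H/Ẇ = 3898/1070 = 3.643.
In absolute terms T_C = 294.26 K and T_H = 324.15 K, so ΔT = 29.89 K.
COP_Carnot = T_H/ΔT = 324.15/29.89 = 10.85.
η_II = COP_actual/COP_Carnot = 3.643/10.85 = 0.3359.

0.336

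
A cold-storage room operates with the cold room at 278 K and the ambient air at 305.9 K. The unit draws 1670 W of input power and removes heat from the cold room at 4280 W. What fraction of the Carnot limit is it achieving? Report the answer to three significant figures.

COP_actual = Q̇_C/Ẇ = 4280/1670 = 2.563.
The reservoir spacing is ΔT = 305.9 − 278 = 27.90 K.
COP_Carnot = T_C/ΔT = 278.00/27.90 = 9.964.
η_II = COP_actual/COP_Carnot = 2.563/9.964 = 0.2572.

0.257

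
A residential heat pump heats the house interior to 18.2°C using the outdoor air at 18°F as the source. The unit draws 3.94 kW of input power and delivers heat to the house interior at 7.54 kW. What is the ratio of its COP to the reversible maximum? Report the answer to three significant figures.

0.171

COP_actual = Q̇_H/Ẇ = 7.540/3.940 = 1.914.
In absolute terms T_C = 265.37 K and T_H = 291.35 K, so ΔT = 25.98 K.
COP_Carnot = T_H/ΔT = 291.35/25.98 = 11.22.
η_II = COP_actual/COP_Carnot = 1.914/11.22 = 0.1706.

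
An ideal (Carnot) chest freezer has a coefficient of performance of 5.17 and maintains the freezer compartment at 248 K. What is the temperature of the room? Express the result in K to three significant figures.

COP_R = T_C/(T_H − T_C) gives T_H − T_C = T_C/COP.
With T_C = 248.00 K, T_H = 248.00 × (1 + 1/5.17) = 295.97 K.

296 K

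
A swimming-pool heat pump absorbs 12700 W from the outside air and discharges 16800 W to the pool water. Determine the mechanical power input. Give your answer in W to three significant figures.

For a cyclic device the first law requires Q̇_H = Q̇_C + Ẇ.
Ẇ = Q̇_H − Q̇_C = 4100 W.

4100 W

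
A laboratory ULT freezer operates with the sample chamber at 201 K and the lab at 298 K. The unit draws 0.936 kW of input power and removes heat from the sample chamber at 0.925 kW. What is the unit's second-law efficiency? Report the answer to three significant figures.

0.477

COP_actual = Q̇_C/Ẇ = 0.9250/0.9360 = 0.9882.
The reservoir spacing is ΔT = 298 − 201 = 97.00 K.
COP_Carnot = T_C/ΔT = 201.00/97.00 = 2.072.
η_II = COP_actual/COP_Carnot = 0.9882/2.072 = 0.4769.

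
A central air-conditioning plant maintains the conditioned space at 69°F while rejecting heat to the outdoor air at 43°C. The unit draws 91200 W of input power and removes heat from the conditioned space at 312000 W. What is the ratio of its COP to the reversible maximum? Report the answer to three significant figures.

0.261

COP_actual = Q̇_C/Ẇ = 312000/91200 = 3.421.
In absolute terms T_C = 293.71 K and T_H = 316.15 K, so ΔT = 22.44 K.
COP_Carnot = T_C/ΔT = 293.71/22.44 = 13.09.
η_II = COP_actual/COP_Carnot = 3.421/13.09 = 0.2614.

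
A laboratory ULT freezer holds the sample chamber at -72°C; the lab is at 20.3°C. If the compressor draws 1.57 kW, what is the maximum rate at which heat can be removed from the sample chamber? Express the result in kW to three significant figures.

In absolute terms T_C = 201.15 K and T_H = 293.45 K, so ΔT = 92.30 K.
COP_Carnot = T_C/ΔT = 201.15/92.30 = 2.179.
Q̇_max = COP_Carnot × Ẇ = 2.179 × 1.570 kW = 3.422 kW.

3.42 kW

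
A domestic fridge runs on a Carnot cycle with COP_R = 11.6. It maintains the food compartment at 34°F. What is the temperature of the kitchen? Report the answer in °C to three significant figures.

24.8 °C

COP_R = T_C/(T_H − T_C) gives T_H − T_C = T_C/COP.
With T_C = 274.26 K, T_H = 274.26 × (1 + 1/11.6) = 297.90 K.
Converting, 297.90 K = 24.75°C.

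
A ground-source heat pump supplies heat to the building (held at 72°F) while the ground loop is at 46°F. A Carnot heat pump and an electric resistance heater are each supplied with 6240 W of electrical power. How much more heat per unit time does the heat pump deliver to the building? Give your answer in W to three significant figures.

In absolute terms T_C = 280.93 K and T_H = 295.37 K, so ΔT = 14.44 K.
COP_Carnot = T_H/ΔT = 295.37/14.44 = 20.45.
The heat pump delivers Q̇_H = COP × Ẇ = 127600 W; the resistance heater delivers Ẇ = 6240 W.
Extra = (COP − 1)·Ẇ = 121400 W.

121000 W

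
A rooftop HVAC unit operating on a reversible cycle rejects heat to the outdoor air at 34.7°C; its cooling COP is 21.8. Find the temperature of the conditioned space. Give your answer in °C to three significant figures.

21.2 °C

For a Carnot refrigerator COP_R = T_C/(T_H − T_C), so T_C = COP·T_H/(1 + COP).
With T_H = 307.85 K, T_C = 21.8 × 307.85/22.80 = 294.35 K.
Converting, 294.35 K = 21.20°C.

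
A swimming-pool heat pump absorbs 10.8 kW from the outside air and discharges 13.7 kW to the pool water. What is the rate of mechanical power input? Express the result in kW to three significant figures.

For a cyclic device the first law requires Q̇_H = Q̇_C + Ẇ.
Ẇ = Q̇_H − Q̇_C = 2.900 kW.

2.90 kW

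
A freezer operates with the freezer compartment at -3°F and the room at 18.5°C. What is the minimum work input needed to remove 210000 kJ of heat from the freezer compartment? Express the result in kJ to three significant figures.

In absolute terms T_C = 253.71 K and T_H = 291.65 K, so ΔT = 37.94 K.
The reversible limit is COP_R = T_C/ΔT = 6.686, so W_min = Q_C/COP = Q_C·ΔT/T_C.
W_min = 210000 × 37.94/253.71 = 31410 kJ.

31400 kJ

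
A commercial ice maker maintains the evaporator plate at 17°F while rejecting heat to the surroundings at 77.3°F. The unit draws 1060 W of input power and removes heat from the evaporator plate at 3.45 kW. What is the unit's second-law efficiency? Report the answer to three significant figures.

0.412

Converting, Q̇_C = 3.450 kW = 3450 W, so COP_actual = Q̇_C/Ẇ = 3450/1060 = 3.255.
In absolute terms T_C = 264.82 K and T_H = 298.32 K, so ΔT = 33.50 K.
COP_Carnot = T_C/ΔT = 264.82/33.50 = 7.905.
η_II = COP_actual/COP_Carnot = 3.255/7.905 = 0.4117.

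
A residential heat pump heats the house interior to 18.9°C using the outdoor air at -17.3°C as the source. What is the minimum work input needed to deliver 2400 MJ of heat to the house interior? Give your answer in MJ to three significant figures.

In absolute terms T_C = 255.85 K and T_H = 292.05 K, so ΔT = 36.20 K.
The reversible limit is COP_HP = T_H/ΔT = 8.068, so W_min = Q_H/COP = Q_H·ΔT/T_H.
W_min = 2400 × 36.20/292.05 = 297.5 MJ.

297 MJ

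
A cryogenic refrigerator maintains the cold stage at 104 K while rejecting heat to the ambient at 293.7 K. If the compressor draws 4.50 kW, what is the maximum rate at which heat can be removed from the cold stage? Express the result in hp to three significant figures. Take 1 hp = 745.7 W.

3.31 hp

The reservoir spacing is ΔT = 293.7 − 104 = 189.7 K.
COP_Carnot = T_C/ΔT = 104.00/189.7 = 0.5482.
Q̇_max = COP_Carnot × Ẇ = 0.5482 × 4.500 kW = 2.467 kW = 3.308 hp.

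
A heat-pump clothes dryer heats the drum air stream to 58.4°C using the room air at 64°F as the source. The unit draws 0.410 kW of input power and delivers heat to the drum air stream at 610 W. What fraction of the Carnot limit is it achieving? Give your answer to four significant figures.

0.1823

Converting, Q̇_H = 610.0 W = 0.6100 kW, so COP_actual = Q̇_H/Ẇ = 0.6100/0.4100 = 1.488.
In absolute terms T_C = 290.93 K and T_H = 331.55 K, so ΔT = 40.62 K.
COP_Carnot = T_H/ΔT = 331.55/40.62 = 8.162.
η_II = COP_actual/COP_Carnot = 1.488/8.162 = 0.1823.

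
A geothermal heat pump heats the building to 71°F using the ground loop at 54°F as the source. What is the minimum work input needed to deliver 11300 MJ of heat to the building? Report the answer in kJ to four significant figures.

In absolute terms T_C = 285.37 K and T_H = 294.82 K, so ΔT = 9.444 K.
The reversible limit is COP_HP = T_H/ΔT = 31.22, so W_min = Q_H/COP = Q_H·ΔT/T_H.
W_min = 11300 × 9.444/294.82 = 362.0 MJ = 362000 kJ.

362000 kJ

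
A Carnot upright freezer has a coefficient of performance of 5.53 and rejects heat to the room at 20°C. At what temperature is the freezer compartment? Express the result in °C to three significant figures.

For a Carnot refrigerator COP_R = T_C/(T_H − T_C), so T_C = COP·T_H/(1 + COP).
With T_H = 293.15 K, T_C = 5.53 × 293.15/6.530 = 248.26 K.
Converting, 248.26 K = -24.89°C.

-24.9 °C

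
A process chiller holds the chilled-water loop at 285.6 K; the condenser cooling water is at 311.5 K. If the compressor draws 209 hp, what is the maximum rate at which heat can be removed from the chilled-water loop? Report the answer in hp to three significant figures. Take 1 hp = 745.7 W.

2300 hp

The reservoir spacing is ΔT = 311.5 − 285.6 = 25.90 K.
COP_Carnot = T_C/ΔT = 285.60/25.90 = 11.03.
Q̇_max = COP_Carnot × Ẇ = 11.03 × 209.0 hp = 2305 hp.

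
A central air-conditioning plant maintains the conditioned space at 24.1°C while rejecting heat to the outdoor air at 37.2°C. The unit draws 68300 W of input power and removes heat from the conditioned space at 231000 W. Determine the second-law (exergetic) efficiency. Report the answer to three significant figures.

COP_actual = Q̇_C/Ẇ = 231000/68300 = 3.382.
In absolute terms T_C = 297.25 K and T_H = 310.35 K, so ΔT = 13.10 K.
COP_Carnot = T_C/ΔT = 297.25/13.10 = 22.69.
η_II = COP_actual/COP_Carnot = 3.382/22.69 = 0.1491.

0.149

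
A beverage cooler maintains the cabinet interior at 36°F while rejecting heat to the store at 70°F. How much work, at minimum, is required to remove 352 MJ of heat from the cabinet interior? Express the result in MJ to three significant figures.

In absolute terms T_C = 275.37 K and T_H = 294.26 K, so ΔT = 18.89 K.
The reversible limit is COP_R = T_C/ΔT = 14.58, so W_min = Q_C/COP = Q_C·ΔT/T_C.
W_min = 352.0 × 18.89/275.37 = 24.15 MJ.

24.1 MJ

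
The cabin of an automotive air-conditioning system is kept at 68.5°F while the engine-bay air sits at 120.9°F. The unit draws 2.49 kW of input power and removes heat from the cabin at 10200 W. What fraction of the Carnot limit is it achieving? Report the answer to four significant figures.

0.4064

Converting, Q̇_C = 10200 W = 10.20 kW, so COP_actual = Q̇_C/Ẇ = 10.20/2.490 = 4.096.
In absolute terms T_C = 293.43 K and T_H = 322.54 K, so ΔT = 29.11 K.
COP_Carnot = T_C/ΔT = 293.43/29.11 = 10.08.
η_II = COP_actual/COP_Carnot = 4.096/10.08 = 0.4064.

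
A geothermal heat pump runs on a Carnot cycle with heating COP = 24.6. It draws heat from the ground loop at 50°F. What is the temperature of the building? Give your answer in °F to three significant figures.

71.6 °F

COP_HP = T_H/(T_H − T_C) rearranges to T_H = COP·T_C/(COP − 1).
With T_C = 283.15 K, T_H = 24.6 × 283.15/23.60 = 295.15 K.
Converting, 295.15 K = 71.60°F.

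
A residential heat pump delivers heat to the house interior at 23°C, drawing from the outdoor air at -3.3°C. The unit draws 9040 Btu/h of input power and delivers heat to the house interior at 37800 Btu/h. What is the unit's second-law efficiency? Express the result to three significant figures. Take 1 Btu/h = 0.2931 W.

COP_actual = Q̇_H/Ẇ = 37800/9040 = 4.181.
In absolute terms T_C = 269.85 K and T_H = 296.15 K, so ΔT = 26.30 K.
COP_Carnot = T_H/ΔT = 296.15/26.30 = 11.26.
η_II = COP_actual/COP_Carnot = 4.181/11.26 = 0.3713.

0.371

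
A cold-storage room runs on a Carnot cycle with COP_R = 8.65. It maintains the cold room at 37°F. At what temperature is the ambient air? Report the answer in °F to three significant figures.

COP_R = T_C/(T_H − T_C) gives T_H − T_C = T_C/COP.
With T_C = 275.93 K, T_H = 275.93 × (1 + 1/8.65) = 307.83 K.
Converting, 307.83 K = 94.42°F.

94.4 °F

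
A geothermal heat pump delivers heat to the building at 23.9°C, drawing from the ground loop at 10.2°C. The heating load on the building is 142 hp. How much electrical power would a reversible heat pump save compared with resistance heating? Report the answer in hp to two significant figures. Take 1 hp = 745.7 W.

140 hp

In absolute terms T_C = 283.35 K and T_H = 297.05 K, so ΔT = 13.70 K.
COP_Carnot = T_H/ΔT = 297.05/13.70 = 21.68.
Resistance heating needs Ẇ_res = Q̇_H = 142.0 hp; the reversible heat pump needs only Ẇ_hp = Q̇_H/COP = 6.549 hp.
Saving = 142.0 − 6.549 = 135.5 hp.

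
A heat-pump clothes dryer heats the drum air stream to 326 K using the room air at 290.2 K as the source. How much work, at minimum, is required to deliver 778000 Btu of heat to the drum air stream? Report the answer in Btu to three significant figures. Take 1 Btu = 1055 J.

The reservoir spacing is ΔT = 326 − 290.2 = 35.80 K.
The reversible limit is COP_HP = T_H/ΔT = 9.106, so W_min = Q_H/COP = Q_H·ΔT/T_H.
W_min = 778000 × 35.80/326.00 = 85440 Btu.

85400 Btu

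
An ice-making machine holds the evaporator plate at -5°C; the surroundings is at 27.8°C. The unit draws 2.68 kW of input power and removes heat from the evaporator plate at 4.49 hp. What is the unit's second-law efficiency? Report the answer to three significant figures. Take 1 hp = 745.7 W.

Converting, Q̇_C = 4.490 hp = 3.348 kW, so COP_actual = Q̇_C/Ẇ = 3.348/2.680 = 1.249.
In absolute terms T_C = 268.15 K and T_H = 300.95 K, so ΔT = 32.80 K.
COP_Carnot = T_C/ΔT = 268.15/32.80 = 8.175.
η_II = COP_actual/COP_Carnot = 1.249/8.175 = 0.1528.

0.153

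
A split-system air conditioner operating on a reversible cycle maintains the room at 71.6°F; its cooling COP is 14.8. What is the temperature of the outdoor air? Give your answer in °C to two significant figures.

42 °C

COP_R = T_C/(T_H − T_C) gives T_H − T_C = T_C/COP.
With T_C = 295.15 K, T_H = 295.15 × (1 + 1/14.8) = 315.09 K.
Converting, 315.09 K = 41.94°C.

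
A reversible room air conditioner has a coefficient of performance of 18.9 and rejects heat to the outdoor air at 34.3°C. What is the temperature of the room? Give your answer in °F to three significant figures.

65.9 °F

For a Carnot refrigerator COP_R = T_C/(T_H − T_C), so T_C = COP·T_H/(1 + COP).
With T_H = 307.45 K, T_C = 18.9 × 307.45/19.90 = 292.00 K.
Converting, 292.00 K = 65.93°F.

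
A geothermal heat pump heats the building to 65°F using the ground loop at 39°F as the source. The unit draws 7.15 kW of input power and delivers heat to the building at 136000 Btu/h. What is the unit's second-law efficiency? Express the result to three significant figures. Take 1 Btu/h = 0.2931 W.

0.276

Converting, Q̇_H = 136000 Btu/h = 39.86 kW, so COP_actual = Q̇_H/Ẇ = 39.86/7.150 = 5.575.
In absolute terms T_C = 277.04 K and T_H = 291.48 K, so ΔT = 14.44 K.
COP_Carnot = T_H/ΔT = 291.48/14.44 = 20.18.
η_II = COP_actual/COP_Carnot = 5.575/20.18 = 0.2763.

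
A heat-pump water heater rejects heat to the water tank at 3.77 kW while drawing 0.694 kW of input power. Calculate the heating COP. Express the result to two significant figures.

5.4

The first law gives Q̇_H = Q̇_C + Ẇ, so the three rates are Q̇_C = 3.076, Q̇_H = 3.770, Ẇ = 0.6940 kW.
COP_HP = Q̇_H/Ẇ = 3.770/0.6940 = 5.432.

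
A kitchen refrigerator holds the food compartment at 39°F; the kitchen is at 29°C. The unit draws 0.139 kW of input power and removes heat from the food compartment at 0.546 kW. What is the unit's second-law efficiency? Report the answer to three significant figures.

COP_actual = Q̇_C/Ẇ = 0.5460/0.1390 = 3.928.
In absolute terms T_C = 277.04 K and T_H = 302.15 K, so ΔT = 25.11 K.
COP_Carnot = T_C/ΔT = 277.04/25.11 = 11.03.
η_II = COP_actual/COP_Carnot = 3.928/11.03 = 0.3560.

0.356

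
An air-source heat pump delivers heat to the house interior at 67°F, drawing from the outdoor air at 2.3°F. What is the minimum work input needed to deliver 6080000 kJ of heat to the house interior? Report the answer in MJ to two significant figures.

In absolute terms T_C = 256.65 K and T_H = 292.59 K, so ΔT = 35.94 K.
The reversible limit is COP_HP = T_H/ΔT = 8.140, so W_min = Q_H/COP = Q_H·ΔT/T_H.
W_min = 6080000 × 35.94/292.59 = 746900 kJ = 746.9 MJ.

750 MJ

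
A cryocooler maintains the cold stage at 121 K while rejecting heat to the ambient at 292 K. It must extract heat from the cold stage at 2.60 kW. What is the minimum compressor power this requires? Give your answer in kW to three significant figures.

3.67 kW

The reservoir spacing is ΔT = 292 − 121 = 171.0 K.
COP_Carnot = T_C/ΔT = 121.00/171.0 = 0.7076.
Ẇ_min = Q̇/COP_Carnot = 2.600/0.7076 = 3.674 kW.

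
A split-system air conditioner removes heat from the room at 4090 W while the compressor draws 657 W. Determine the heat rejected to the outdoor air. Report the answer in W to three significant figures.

4750 W

For a cyclic device the first law requires Q̇_H = Q̇_C + Ẇ.
Q̇_H = Q̇_C + Ẇ = 4747 W.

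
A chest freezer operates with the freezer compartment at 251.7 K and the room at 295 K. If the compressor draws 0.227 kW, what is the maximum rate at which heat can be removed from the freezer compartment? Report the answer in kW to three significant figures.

The reservoir spacing is ΔT = 295 − 251.7 = 43.30 K.
COP_Carnot = T_C/ΔT = 251.70/43.30 = 5.813.
Q̇_max = COP_Carnot × Ẇ = 5.813 × 0.2270 kW = 1.320 kW.

1.32 kW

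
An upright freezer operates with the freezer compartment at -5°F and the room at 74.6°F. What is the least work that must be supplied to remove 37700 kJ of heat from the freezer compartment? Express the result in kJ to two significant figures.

6600 kJ

In absolute terms T_C = 252.59 K and T_H = 296.82 K, so ΔT = 44.22 K.
The reversible limit is COP_R = T_C/ΔT = 5.712, so W_min = Q_C/COP = Q_C·ΔT/T_C.
W_min = 37700 × 44.22/252.59 = 6600 kJ.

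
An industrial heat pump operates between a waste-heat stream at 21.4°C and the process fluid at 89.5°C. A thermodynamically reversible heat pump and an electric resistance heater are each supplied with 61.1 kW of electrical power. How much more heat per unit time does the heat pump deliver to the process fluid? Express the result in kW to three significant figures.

In absolute terms T_C = 294.55 K and T_H = 362.65 K, so ΔT = 68.10 K.
COP_Carnot = T_H/ΔT = 362.65/68.10 = 5.325.
The heat pump delivers Q̇_H = COP × Ẇ = 325.4 kW; the resistance heater delivers Ẇ = 61.10 kW.
Extra = (COP − 1)·Ẇ = 264.3 kW.

264 kW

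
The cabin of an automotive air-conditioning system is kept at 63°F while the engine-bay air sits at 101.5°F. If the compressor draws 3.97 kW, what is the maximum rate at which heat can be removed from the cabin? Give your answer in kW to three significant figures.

53.9 kW

In absolute terms T_C = 290.37 K and T_H = 311.76 K, so ΔT = 21.39 K.
COP_Carnot = T_C/ΔT = 290.37/21.39 = 13.58.
Q̇_max = COP_Carnot × Ẇ = 13.58 × 3.970 kW = 53.90 kW.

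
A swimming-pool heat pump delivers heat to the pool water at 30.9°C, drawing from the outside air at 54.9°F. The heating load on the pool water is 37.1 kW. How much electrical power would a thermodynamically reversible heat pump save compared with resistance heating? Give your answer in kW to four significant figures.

In absolute terms T_C = 285.87 K and T_H = 304.05 K, so ΔT = 18.18 K.
COP_Carnot = T_H/ΔT = 304.05/18.18 = 16.73.
Resistance heating needs Ẇ_res = Q̇_H = 37.10 kW; the reversible heat pump needs only Ẇ_hp = Q̇_H/COP = 2.218 kW.
Saving = 37.10 − 2.218 = 34.88 kW.

34.88 kW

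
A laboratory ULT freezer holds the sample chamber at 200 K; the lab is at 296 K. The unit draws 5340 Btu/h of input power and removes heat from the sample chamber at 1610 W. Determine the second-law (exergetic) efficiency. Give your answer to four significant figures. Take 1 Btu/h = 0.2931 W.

0.4938

Converting, Q̇_C = 1610 W = 5493 Btu/h, so COP_actual = Q̇_C/Ẇ = 5493/5340 = 1.029.
The reservoir spacing is ΔT = 296 − 200 = 96.00 K.
COP_Carnot = T_C/ΔT = 200.00/96.00 = 2.083.
η_II = COP_actual/COP_Carnot = 1.029/2.083 = 0.4938.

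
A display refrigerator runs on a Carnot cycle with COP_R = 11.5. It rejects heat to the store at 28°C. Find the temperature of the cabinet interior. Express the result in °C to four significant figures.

3.908 °C

For a Carnot refrigerator COP_R = T_C/(T_H − T_C), so T_C = COP·T_H/(1 + COP).
With T_H = 301.15 K, T_C = 11.5 × 301.15/12.50 = 277.06 K.
Converting, 277.06 K = 3.91°C.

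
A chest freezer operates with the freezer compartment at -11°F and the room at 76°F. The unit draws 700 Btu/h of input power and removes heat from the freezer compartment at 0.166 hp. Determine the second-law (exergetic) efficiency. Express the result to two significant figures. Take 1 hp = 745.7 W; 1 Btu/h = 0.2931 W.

0.12

Converting, Q̇_C = 0.1660 hp = 422.3 Btu/h, so COP_actual = Q̇_C/Ẇ = 422.3/700.0 = 0.6033.
In absolute terms T_C = 249.26 K and T_H = 297.59 K, so ΔT = 48.33 K.
COP_Carnot = T_C/ΔT = 249.26/48.33 = 5.157.
η_II = COP_actual/COP_Carnot = 0.6033/5.157 = 0.1170.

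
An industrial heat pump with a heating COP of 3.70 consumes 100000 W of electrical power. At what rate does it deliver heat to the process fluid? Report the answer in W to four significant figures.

Q̇_H = COP_HP × Ẇ = 3.70 × 100000 = 370000 W.

370000 W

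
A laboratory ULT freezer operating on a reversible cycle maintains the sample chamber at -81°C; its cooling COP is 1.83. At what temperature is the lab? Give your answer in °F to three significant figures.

75.2 °F

COP_R = T_C/(T_H − T_C) gives T_H − T_C = T_C/COP.
With T_C = 192.15 K, T_H = 192.15 × (1 + 1/1.83) = 297.15 K.
Converting, 297.15 K = 75.20°F.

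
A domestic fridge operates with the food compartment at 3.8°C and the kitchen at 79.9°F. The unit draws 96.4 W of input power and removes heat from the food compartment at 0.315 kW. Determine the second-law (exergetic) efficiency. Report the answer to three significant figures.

0.269

Converting, Q̇_C = 0.3150 kW = 315.0 W, so COP_actual = Q̇_C/Ẇ = 315.0/96.40 = 3.268.
In absolute terms T_C = 276.95 K and T_H = 299.76 K, so ΔT = 22.81 K.
COP_Carnot = T_C/ΔT = 276.95/22.81 = 12.14.
η_II = COP_actual/COP_Carnot = 3.268/12.14 = 0.2691.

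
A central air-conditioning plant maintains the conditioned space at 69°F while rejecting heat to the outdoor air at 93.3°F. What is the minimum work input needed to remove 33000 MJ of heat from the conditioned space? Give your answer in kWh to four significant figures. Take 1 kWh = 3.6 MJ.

In absolute terms T_C = 293.71 K and T_H = 307.21 K, so ΔT = 13.50 K.
The reversible limit is COP_R = T_C/ΔT = 21.76, so W_min = Q_C/COP = Q_C·ΔT/T_C.
W_min = 33000 × 13.50/293.71 = 1517 MJ = 421.3 kWh.

421.3 kWh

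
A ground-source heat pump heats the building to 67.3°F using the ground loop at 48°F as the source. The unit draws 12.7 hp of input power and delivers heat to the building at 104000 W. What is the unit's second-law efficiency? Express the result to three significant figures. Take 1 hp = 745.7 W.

0.402

Converting, Q̇_H = 104000 W = 139.5 hp, so COP_actual = Q̇_H/Ẇ = 139.5/12.70 = 10.98.
In absolute terms T_C = 282.04 K and T_H = 292.76 K, so ΔT = 10.72 K.
COP_Carnot = T_H/ΔT = 292.76/10.72 = 27.30.
η_II = COP_actual/COP_Carnot = 10.98/27.30 = 0.4022.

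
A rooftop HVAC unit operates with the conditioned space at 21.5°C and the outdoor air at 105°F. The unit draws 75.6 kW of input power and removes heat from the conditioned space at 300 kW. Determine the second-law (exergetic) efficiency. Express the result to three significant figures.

0.257

COP_actual = Q̇_C/Ẇ = 300.0/75.60 = 3.968.
In absolute terms T_C = 294.65 K and T_H = 313.71 K, so ΔT = 19.06 K.
COP_Carnot = T_C/ΔT = 294.65/19.06 = 15.46.
η_II = COP_actual/COP_Carnot = 3.968/15.46 = 0.2566.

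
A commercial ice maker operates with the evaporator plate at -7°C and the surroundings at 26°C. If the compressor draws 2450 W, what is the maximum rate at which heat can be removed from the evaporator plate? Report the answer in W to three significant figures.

19800 W

In absolute terms T_C = 266.15 K and T_H = 299.15 K, so ΔT = 33.00 K.
COP_Carnot = T_C/ΔT = 266.15/33.00 = 8.065.
Q̇_max = COP_Carnot × Ẇ = 8.065 × 2450 W = 19760 W.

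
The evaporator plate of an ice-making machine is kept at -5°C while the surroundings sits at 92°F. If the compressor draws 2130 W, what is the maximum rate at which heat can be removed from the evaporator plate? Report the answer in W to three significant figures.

14900 W

In absolute terms T_C = 268.15 K and T_H = 306.48 K, so ΔT = 38.33 K.
COP_Carnot = T_C/ΔT = 268.15/38.33 = 6.995.
Q̇_max = COP_Carnot × Ẇ = 6.995 × 2130 W = 14900 W.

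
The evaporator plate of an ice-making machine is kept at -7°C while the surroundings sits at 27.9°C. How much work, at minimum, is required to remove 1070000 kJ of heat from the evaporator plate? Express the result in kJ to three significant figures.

140000 kJ

In absolute terms T_C = 266.15 K and T_H = 301.05 K, so ΔT = 34.90 K.
The reversible limit is COP_R = T_C/ΔT = 7.626, so W_min = Q_C/COP = Q_C·ΔT/T_C.
W_min = 1070000 × 34.90/266.15 = 140300 kJ.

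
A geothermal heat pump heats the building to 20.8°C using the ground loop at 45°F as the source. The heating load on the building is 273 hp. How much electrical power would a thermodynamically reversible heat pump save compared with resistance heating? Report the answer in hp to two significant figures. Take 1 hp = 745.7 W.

260 hp

In absolute terms T_C = 280.37 K and T_H = 293.95 K, so ΔT = 13.58 K.
COP_Carnot = T_H/ΔT = 293.95/13.58 = 21.65.
Resistance heating needs Ẇ_res = Q̇_H = 273.0 hp; the reversible heat pump needs only Ẇ_hp = Q̇_H/COP = 12.61 hp.
Saving = 273.0 − 12.61 = 260.4 hp.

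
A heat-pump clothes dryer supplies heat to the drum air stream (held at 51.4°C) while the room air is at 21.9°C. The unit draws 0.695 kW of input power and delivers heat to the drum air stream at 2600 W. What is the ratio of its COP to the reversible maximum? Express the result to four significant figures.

Converting, Q̇_H = 2600 W = 2.600 kW, so COP_actual = Q̇_H/Ẇ = 2.600/0.6950 = 3.741.
In absolute terms T_C = 295.05 K and T_H = 324.55 K, so ΔT = 29.50 K.
COP_Carnot = T_H/ΔT = 324.55/29.50 = 11.00.
η_II = COP_actual/COP_Carnot = 3.741/11.00 = 0.3400.

0.3400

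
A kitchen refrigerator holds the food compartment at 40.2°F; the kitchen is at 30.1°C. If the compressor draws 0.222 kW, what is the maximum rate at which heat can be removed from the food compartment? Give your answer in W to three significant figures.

In absolute terms T_C = 277.71 K and T_H = 303.25 K, so ΔT = 25.54 K.
COP_Carnot = T_C/ΔT = 277.71/25.54 = 10.87.
Q̇_max = COP_Carnot × Ẇ = 10.87 × 0.2220 kW = 2.413 kW = 2413 W.

2410 W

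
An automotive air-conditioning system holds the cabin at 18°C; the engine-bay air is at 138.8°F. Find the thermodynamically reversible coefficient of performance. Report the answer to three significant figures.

7.04

In absolute terms T_C = 291.15 K and T_H = 332.48 K, so ΔT = 41.33 K.
For a reversible cycle, COP_Carnot = T_C/ΔT = 291.15/41.33 = 7.044.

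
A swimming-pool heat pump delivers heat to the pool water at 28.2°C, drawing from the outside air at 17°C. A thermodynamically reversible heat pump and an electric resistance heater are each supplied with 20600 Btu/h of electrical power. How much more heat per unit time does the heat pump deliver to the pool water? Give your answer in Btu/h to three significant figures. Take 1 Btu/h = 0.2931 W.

534000 Btu/h

In absolute terms T_C = 290.15 K and T_H = 301.35 K, so ΔT = 11.20 K.
COP_Carnot = T_H/ΔT = 301.35/11.20 = 26.91.
The heat pump delivers Q̇_H = COP × Ẇ = 554300 Btu/h; the resistance heater delivers Ẇ = 20600 Btu/h.
Extra = (COP − 1)·Ẇ = 533700 Btu/h.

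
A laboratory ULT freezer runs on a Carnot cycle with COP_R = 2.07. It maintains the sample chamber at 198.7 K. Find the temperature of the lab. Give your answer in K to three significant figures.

COP_R = T_C/(T_H − T_C) gives T_H − T_C = T_C/COP.
With T_C = 198.70 K, T_H = 198.70 × (1 + 1/2.07) = 294.69 K.

295 K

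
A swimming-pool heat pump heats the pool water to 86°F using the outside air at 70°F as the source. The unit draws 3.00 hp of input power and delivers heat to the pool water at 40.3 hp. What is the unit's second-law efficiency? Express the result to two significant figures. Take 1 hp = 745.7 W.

0.39

COP_actual = Q̇_H/Ẇ = 40.30/3.000 = 13.43.
In absolute terms T_C = 294.26 K and T_H = 303.15 K, so ΔT = 8.889 K.
COP_Carnot = T_H/ΔT = 303.15/8.889 = 34.10.
η_II = COP_actual/COP_Carnot = 13.43/34.10 = 0.3939.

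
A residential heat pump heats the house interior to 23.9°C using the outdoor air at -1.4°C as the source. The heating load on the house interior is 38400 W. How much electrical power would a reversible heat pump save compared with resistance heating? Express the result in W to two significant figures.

In absolute terms T_C = 271.75 K and T_H = 297.05 K, so ΔT = 25.30 K.
COP_Carnot = T_H/ΔT = 297.05/25.30 = 11.74.
Resistance heating needs Ẇ_res = Q̇_H = 38400 W; the reversible heat pump needs only Ẇ_hp = Q̇_H/COP = 3271 W.
Saving = 38400 − 3271 = 35130 W.

35000 W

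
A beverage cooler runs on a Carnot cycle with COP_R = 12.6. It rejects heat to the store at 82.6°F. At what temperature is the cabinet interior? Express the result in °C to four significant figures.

5.960 °C

For a Carnot refrigerator COP_R = T_C/(T_H − T_C), so T_C = COP·T_H/(1 + COP).
With T_H = 301.26 K, T_C = 12.6 × 301.26/13.60 = 279.11 K.
Converting, 279.11 K = 5.96°C.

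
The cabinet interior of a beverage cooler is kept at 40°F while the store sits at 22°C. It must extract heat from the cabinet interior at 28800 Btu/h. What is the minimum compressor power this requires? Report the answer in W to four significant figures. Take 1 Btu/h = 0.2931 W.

533.8 W

In absolute terms T_C = 277.59 K and T_H = 295.15 K, so ΔT = 17.56 K.
COP_Carnot = T_C/ΔT = 277.59/17.56 = 15.81.
Ẇ_min = Q̇/COP_Carnot = 28800/15.81 = 1821 Btu/h = 533.8 W.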